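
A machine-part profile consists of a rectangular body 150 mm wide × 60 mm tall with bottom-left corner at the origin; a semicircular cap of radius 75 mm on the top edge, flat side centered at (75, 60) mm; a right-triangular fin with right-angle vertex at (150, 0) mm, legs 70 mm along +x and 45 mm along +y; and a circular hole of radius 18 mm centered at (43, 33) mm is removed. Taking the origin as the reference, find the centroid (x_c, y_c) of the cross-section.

Part | A | x̄ᵢ | ȳᵢ | A·x̄ᵢ | A·ȳᵢ
rectangular body | 9000.00 | 75.00 | 30.00 | 675000.00 | 270000.00
semicircular top | 8835.73 | 75.00 | 91.83 | 662679.70 | 811393.76
triangular fin | 1575.00 | 173.33 | 15.00 | 273000.00 | 23625.00
hole | -1017.88 | 43.00 | 33.00 | -43768.67 | -33589.91
Σ | 18392.85 |  |  | 1566911.03 | 1071428.85
x_c = 1566911.03 / 18392.85 = 85.19 mm
y_c = 1071428.85 / 18392.85 = 58.25 mm

x_c = 85.19 mm, y_c = 58.25 mm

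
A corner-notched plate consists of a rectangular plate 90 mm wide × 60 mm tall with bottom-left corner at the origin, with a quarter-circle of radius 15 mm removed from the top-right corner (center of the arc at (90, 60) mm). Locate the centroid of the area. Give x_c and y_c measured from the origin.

x_c = 43.69 mm, y_c = 29.20 mm

plate: A = 90 × 60 = 5400.00, centroid at (45.00, 30.00).
removed quarter-circle: A = −¼π·15² = -176.71, centroid at (83.63, 53.63).
ΣA = 5223.29 mm², ΣAx_c = 228220.69 mm³, ΣAy_c = 152522.12 mm³.
x_c = 228220.69/5223.29 = 43.69 mm; y_c = 152522.12/5223.29 = 29.20 mm.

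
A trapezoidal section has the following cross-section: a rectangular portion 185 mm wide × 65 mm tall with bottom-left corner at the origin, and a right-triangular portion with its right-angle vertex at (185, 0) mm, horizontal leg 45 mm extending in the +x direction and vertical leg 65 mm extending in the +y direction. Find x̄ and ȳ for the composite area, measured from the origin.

rectangular portion: A = 185 × 65 = 12025.00, centroid at (92.50, 32.50).
triangular portion: A = ½·45·65 = 1462.50, centroid at (200.00, 21.67).
ΣA = 13487.50 mm², ΣAx̄ = 1404812.50 mm³, ΣAȳ = 422500.00 mm³.
x̄ = 1404812.50/13487.50 = 104.16 mm; ȳ = 422500.00/13487.50 = 31.33 mm.

x̄ = 104.16 mm, ȳ = 31.33 mm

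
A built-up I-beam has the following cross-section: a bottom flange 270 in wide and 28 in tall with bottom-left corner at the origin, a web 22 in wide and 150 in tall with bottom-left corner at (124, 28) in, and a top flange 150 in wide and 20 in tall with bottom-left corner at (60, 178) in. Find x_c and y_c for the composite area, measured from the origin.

bottom flange: A = 270 × 28 = 7560.00, centroid at (135.00, 14.00).
web: A = 22 × 150 = 3300.00, centroid at (135.00, 103.00).
top flange: A = 150 × 20 = 3000.00, centroid at (135.00, 188.00).
ΣA = 13860.00 in²
ΣAx_c = (7560.00)(135.00) + (3300.00)(135.00) + (3000.00)(135.00) = 1871100.00 in³
ΣAy_c = (7560.00)(14.00) + (3300.00)(103.00) + (3000.00)(188.00) = 1009740.00 in³
x_c = 1871100.00 / 13860.00 = 135.00 in
y_c = 1009740.00 / 13860.00 = 72.85 in

x_c = 135.00 in, y_c = 72.85 in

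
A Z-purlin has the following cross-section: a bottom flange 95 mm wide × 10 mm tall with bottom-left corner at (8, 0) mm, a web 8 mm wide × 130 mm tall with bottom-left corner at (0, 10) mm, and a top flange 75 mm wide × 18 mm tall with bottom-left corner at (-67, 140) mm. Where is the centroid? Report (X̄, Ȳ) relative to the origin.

bottom flange: A = 95 × 10 = 950.00, centroid at (55.50, 5.00).
web: A = 8 × 130 = 1040.00, centroid at (4.00, 75.00).
top flange: A = 75 × 18 = 1350.00, centroid at (-29.50, 149.00).
ΣA = 3340.00 mm², ΣAX̄ = 17060.00 mm³, ΣAȲ = 283900.00 mm³.
X̄ = 17060.00/3340.00 = 5.11 mm; Ȳ = 283900.00/3340.00 = 85.00 mm.

X̄ = 5.11 mm, Ȳ = 85.00 mm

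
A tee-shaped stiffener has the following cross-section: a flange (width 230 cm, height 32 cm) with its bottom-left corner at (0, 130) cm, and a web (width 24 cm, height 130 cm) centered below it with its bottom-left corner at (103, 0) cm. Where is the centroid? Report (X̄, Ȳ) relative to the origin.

X̄ = 115.00 cm, Ȳ = 121.89 cm

web: A = 24 × 130 = 3120.00, centroid at (115.00, 65.00).
flange: A = 230 × 32 = 7360.00, centroid at (115.00, 146.00).
ΣA = 10480.00 cm²
ΣAX̄ = (3120.00)(115.00) + (7360.00)(115.00) = 1205200.00 cm³
ΣAȲ = (3120.00)(65.00) + (7360.00)(146.00) = 1277360.00 cm³
X̄ = 1205200.00 / 10480.00 = 115.00 cm
Ȳ = 1277360.00 / 10480.00 = 121.89 cm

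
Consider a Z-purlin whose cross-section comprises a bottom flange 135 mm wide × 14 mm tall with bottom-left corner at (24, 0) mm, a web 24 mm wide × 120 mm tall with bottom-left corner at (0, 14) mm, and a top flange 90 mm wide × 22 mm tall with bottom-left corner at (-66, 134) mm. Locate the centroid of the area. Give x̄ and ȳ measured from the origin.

x̄ = 24.58 mm, ȳ = 76.07 mm

bottom flange: A = 135 × 14 = 1890.00, centroid at (91.50, 7.00).
web: A = 24 × 120 = 2880.00, centroid at (12.00, 74.00).
top flange: A = 90 × 22 = 1980.00, centroid at (-21.00, 145.00).
ΣA = 6750.00 mm², ΣAx̄ = 165915.00 mm³, ΣAȳ = 513450.00 mm³.
x̄ = 165915.00/6750.00 = 24.58 mm; ȳ = 513450.00/6750.00 = 76.07 mm.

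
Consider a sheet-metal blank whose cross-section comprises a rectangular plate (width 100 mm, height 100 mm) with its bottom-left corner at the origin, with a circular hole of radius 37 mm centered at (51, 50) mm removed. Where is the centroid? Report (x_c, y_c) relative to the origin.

Part | A | x̄ᵢ | ȳᵢ | A·x̄ᵢ | A·ȳᵢ
plate | 10000.00 | 50.00 | 50.00 | 500000.00 | 500000.00
hole | -4300.84 | 51.00 | 50.00 | -219342.86 | -215042.02
Σ | 5699.16 |  |  | 280657.14 | 284957.98
x_c = 280657.14 / 5699.16 = 49.25 mm
y_c = 284957.98 / 5699.16 = 50.00 mm

x_c = 49.25 mm, y_c = 50.00 mm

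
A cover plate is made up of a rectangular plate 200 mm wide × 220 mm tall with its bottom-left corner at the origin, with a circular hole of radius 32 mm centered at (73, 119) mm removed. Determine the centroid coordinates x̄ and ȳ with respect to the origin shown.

x̄ = 102.13 mm, ȳ = 109.29 mm

plate: A = 200 × 220 = 44000.00, centroid at (100.00, 110.00).
hole: A = −π·32² = -3216.99, centroid at (73.00, 119.00).
ΣA = 40783.01 mm²
ΣAx̄ = (44000.00)(100.00) + (-3216.99)(73.00) = 4165159.67 mm³
ΣAȳ = (44000.00)(110.00) + (-3216.99)(119.00) = 4457178.09 mm³
x̄ = 4165159.67 / 40783.01 = 102.13 mm
ȳ = 4457178.09 / 40783.01 = 109.29 mm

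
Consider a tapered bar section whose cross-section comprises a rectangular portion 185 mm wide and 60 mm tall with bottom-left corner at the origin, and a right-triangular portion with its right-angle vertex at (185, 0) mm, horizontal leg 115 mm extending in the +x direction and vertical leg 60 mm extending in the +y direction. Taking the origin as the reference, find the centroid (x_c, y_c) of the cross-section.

Part | A | x̄ᵢ | ȳᵢ | A·x̄ᵢ | A·ȳᵢ
rectangular portion | 11100.00 | 92.50 | 30.00 | 1026750.00 | 333000.00
triangular portion | 3450.00 | 223.33 | 20.00 | 770500.00 | 69000.00
Σ | 14550.00 |  |  | 1797250.00 | 402000.00
x_c = 1797250.00 / 14550.00 = 123.52 mm
y_c = 402000.00 / 14550.00 = 27.63 mm

x_c = 123.52 mm, y_c = 27.63 mm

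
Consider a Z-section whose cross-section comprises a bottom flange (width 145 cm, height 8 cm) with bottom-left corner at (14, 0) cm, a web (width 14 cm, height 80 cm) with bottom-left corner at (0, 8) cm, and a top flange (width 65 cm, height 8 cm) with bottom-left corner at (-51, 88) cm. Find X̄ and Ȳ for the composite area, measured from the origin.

X̄ = 35.20 cm, Ȳ = 37.94 cm

bottom flange: A = 145 × 8 = 1160.00, centroid at (86.50, 4.00).
web: A = 14 × 80 = 1120.00, centroid at (7.00, 48.00).
top flange: A = 65 × 8 = 520.00, centroid at (-18.50, 92.00).
ΣA = 2800.00 cm²
ΣAX̄ = (1160.00)(86.50) + (1120.00)(7.00) + (520.00)(-18.50) = 98560.00 cm³
ΣAȲ = (1160.00)(4.00) + (1120.00)(48.00) + (520.00)(92.00) = 106240.00 cm³
X̄ = 98560.00 / 2800.00 = 35.20 cm
Ȳ = 106240.00 / 2800.00 = 37.94 cm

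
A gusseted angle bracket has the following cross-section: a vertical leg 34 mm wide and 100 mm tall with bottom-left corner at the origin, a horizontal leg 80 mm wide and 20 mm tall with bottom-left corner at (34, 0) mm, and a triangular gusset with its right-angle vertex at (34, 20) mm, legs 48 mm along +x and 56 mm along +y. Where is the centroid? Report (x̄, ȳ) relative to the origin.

Part | A | x̄ᵢ | ȳᵢ | A·x̄ᵢ | A·ȳᵢ
vertical leg | 3400.00 | 17.00 | 50.00 | 57800.00 | 170000.00
horizontal leg | 1600.00 | 74.00 | 10.00 | 118400.00 | 16000.00
gusset | 1344.00 | 50.00 | 38.67 | 67200.00 | 51968.00
Σ | 6344.00 |  |  | 243400.00 | 237968.00
x̄ = 243400.00 / 6344.00 = 38.37 mm
ȳ = 237968.00 / 6344.00 = 37.51 mm

x̄ = 38.37 mm, ȳ = 37.51 mm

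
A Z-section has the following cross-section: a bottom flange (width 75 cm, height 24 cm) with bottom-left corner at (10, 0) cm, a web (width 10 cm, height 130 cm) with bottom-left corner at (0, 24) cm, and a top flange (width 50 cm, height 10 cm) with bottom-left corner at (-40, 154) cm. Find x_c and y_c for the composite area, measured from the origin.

x_c = 23.47 cm, y_c = 60.22 cm

Part | A | x̄ᵢ | ȳᵢ | A·x̄ᵢ | A·ȳᵢ
bottom flange | 1800.00 | 47.50 | 12.00 | 85500.00 | 21600.00
web | 1300.00 | 5.00 | 89.00 | 6500.00 | 115700.00
top flange | 500.00 | -15.00 | 159.00 | -7500.00 | 79500.00
Σ | 3600.00 |  |  | 84500.00 | 216800.00
x_c = 84500.00 / 3600.00 = 23.47 cm
y_c = 216800.00 / 3600.00 = 60.22 cm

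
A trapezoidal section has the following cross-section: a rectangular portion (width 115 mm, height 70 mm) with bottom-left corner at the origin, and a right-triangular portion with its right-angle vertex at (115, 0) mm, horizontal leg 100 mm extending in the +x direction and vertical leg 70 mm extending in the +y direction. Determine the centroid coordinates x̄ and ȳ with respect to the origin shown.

rectangular portion: A = 115 × 70 = 8050.00, centroid at (57.50, 35.00).
triangular portion: A = ½·100·70 = 3500.00, centroid at (148.33, 23.33).
ΣA = 11550.00 mm², ΣAx̄ = 982041.67 mm³, ΣAȳ = 363416.67 mm³.
x̄ = 982041.67/11550.00 = 85.03 mm; ȳ = 363416.67/11550.00 = 31.46 mm.

x̄ = 85.03 mm, ȳ = 31.46 mm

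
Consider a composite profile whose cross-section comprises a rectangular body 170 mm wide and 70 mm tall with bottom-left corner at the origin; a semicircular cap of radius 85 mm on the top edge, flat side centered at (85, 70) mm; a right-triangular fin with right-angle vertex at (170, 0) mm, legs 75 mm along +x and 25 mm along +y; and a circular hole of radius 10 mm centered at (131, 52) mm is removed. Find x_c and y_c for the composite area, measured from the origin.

x_c = 88.71 mm, y_c = 67.52 mm

rectangular body: A = 170 × 70 = 11900.00, centroid at (85.00, 35.00).
semicircular top: A = ½π·85² = 11349.00, centroid at (85.00, 106.08).
triangular fin: A = ½·75·25 = 937.50, centroid at (195.00, 8.33).
hole: A = −π·10² = -314.16, centroid at (131.00, 52.00).
ΣA = 23872.34 mm²
ΣAx_c = (11900.00)(85.00) + (11349.00)(85.00) + (937.50)(195.00) + (-314.16)(131.00) = 2117822.93 mm³
ΣAy_c = (11900.00)(35.00) + (11349.00)(106.08) + (937.50)(8.33) + (-314.16)(52.00) = 1611823.13 mm³
x_c = 2117822.93 / 23872.34 = 88.71 mm
y_c = 1611823.13 / 23872.34 = 67.52 mm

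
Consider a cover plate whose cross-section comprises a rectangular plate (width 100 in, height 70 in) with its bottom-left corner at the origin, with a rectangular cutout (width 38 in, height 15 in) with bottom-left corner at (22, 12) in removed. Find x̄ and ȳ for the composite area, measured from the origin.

x̄ = 50.80 in, ȳ = 36.37 in

plate: A = 100 × 70 = 7000.00, centroid at (50.00, 35.00).
hole: A = −(38 × 15) = -570.00, centroid at (41.00, 19.50).
ΣA = 6430.00 in²
ΣAx̄ = (7000.00)(50.00) + (-570.00)(41.00) = 326630.00 in³
ΣAȳ = (7000.00)(35.00) + (-570.00)(19.50) = 233885.00 in³
x̄ = 326630.00 / 6430.00 = 50.80 in
ȳ = 233885.00 / 6430.00 = 36.37 in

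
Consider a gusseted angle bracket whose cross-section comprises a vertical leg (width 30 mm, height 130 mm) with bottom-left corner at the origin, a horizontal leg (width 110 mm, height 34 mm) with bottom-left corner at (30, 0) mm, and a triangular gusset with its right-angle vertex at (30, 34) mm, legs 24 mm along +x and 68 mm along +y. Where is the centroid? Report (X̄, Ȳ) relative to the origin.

X̄ = 48.18 mm, Ȳ = 42.97 mm

vertical leg: A = 30 × 130 = 3900.00, centroid at (15.00, 65.00).
horizontal leg: A = 110 × 34 = 3740.00, centroid at (85.00, 17.00).
gusset: A = ½·24·68 = 816.00, centroid at (38.00, 56.67).
ΣA = 8456.00 mm²
ΣAX̄ = (3900.00)(15.00) + (3740.00)(85.00) + (816.00)(38.00) = 407408.00 mm³
ΣAȲ = (3900.00)(65.00) + (3740.00)(17.00) + (816.00)(56.67) = 363320.00 mm³
X̄ = 407408.00 / 8456.00 = 48.18 mm
Ȳ = 363320.00 / 8456.00 = 42.97 mm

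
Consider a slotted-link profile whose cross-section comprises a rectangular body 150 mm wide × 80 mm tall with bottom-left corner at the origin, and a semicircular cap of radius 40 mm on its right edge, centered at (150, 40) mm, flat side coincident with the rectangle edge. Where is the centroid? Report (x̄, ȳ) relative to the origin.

rectangular body: A = 150 × 80 = 12000.00, centroid at (75.00, 40.00).
semicircular end: A = ½π·40² = 2513.27, centroid at (166.98, 40.00).
ΣA = 14513.27 mm²
ΣAx̄ = (12000.00)(75.00) + (2513.27)(166.98) = 1319657.79 mm³
ΣAȳ = (12000.00)(40.00) + (2513.27)(40.00) = 580530.96 mm³
x̄ = 1319657.79 / 14513.27 = 90.93 mm
ȳ = 580530.96 / 14513.27 = 40.00 mm

x̄ = 90.93 mm, ȳ = 40.00 mm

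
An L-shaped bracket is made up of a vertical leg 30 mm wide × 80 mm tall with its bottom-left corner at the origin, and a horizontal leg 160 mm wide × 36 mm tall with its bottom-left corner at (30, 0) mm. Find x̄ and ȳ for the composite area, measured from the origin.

vertical leg: A = 30 × 80 = 2400.00, centroid at (15.00, 40.00).
horizontal leg: A = 160 × 36 = 5760.00, centroid at (110.00, 18.00).
ΣA = 8160.00 mm², ΣAx̄ = 669600.00 mm³, ΣAȳ = 199680.00 mm³.
x̄ = 669600.00/8160.00 = 82.06 mm; ȳ = 199680.00/8160.00 = 24.47 mm.

x̄ = 82.06 mm, ȳ = 24.47 mm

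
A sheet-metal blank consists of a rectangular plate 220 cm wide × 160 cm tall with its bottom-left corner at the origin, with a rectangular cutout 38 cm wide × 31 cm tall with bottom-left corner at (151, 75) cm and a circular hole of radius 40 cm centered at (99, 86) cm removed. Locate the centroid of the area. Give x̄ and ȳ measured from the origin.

plate: A = 220 × 160 = 35200.00, centroid at (110.00, 80.00).
hole 1: A = −(38 × 31) = -1178.00, centroid at (170.00, 90.50).
hole 2: A = −π·40² = -5026.55, centroid at (99.00, 86.00).
ΣA = 28995.45 cm², ΣAx̄ = 3174111.72 cm³, ΣAȳ = 2277107.85 cm³.
x̄ = 3174111.72/28995.45 = 109.47 cm; ȳ = 2277107.85/28995.45 = 78.53 cm.

x̄ = 109.47 cm, ȳ = 78.53 cm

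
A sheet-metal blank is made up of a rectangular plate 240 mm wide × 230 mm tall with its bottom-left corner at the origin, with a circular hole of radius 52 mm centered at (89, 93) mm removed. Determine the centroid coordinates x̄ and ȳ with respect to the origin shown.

x̄ = 125.64 mm, ȳ = 119.00 mm

Part | A | x̄ᵢ | ȳᵢ | A·x̄ᵢ | A·ȳᵢ
plate | 55200.00 | 120.00 | 115.00 | 6624000.00 | 6348000.00
hole | -8494.87 | 89.00 | 93.00 | -756043.12 | -790022.59
Σ | 46705.13 |  |  | 5867956.88 | 5557977.41
x̄ = 5867956.88 / 46705.13 = 125.64 mm
ȳ = 5557977.41 / 46705.13 = 119.00 mm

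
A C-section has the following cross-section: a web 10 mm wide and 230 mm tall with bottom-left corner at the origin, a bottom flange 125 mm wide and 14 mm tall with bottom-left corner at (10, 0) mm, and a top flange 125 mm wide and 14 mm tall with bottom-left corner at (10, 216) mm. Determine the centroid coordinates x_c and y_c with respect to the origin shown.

x_c = 45.73 mm, y_c = 115.00 mm

web: A = 10 × 230 = 2300.00, centroid at (5.00, 115.00).
bottom flange: A = 125 × 14 = 1750.00, centroid at (72.50, 7.00).
top flange: A = 125 × 14 = 1750.00, centroid at (72.50, 223.00).
ΣA = 5800.00 mm², ΣAx_c = 265250.00 mm³, ΣAy_c = 667000.00 mm³.
x_c = 265250.00/5800.00 = 45.73 mm; y_c = 667000.00/5800.00 = 115.00 mm.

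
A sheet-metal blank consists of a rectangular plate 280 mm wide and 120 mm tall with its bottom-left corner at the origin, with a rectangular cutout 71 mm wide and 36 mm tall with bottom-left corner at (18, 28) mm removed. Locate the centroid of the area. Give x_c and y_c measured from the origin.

x_c = 147.12 mm, y_c = 61.15 mm

plate: A = 280 × 120 = 33600.00, centroid at (140.00, 60.00).
hole: A = −(71 × 36) = -2556.00, centroid at (53.50, 46.00).
ΣA = 31044.00 mm²
ΣAx_c = (33600.00)(140.00) + (-2556.00)(53.50) = 4567254.00 mm³
ΣAy_c = (33600.00)(60.00) + (-2556.00)(46.00) = 1898424.00 mm³
x_c = 4567254.00 / 31044.00 = 147.12 mm
y_c = 1898424.00 / 31044.00 = 61.15 mm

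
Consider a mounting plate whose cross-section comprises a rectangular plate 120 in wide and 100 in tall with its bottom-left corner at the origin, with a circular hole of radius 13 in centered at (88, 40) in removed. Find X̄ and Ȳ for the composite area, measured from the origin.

Part | A | x̄ᵢ | ȳᵢ | A·x̄ᵢ | A·ȳᵢ
plate | 12000.00 | 60.00 | 50.00 | 720000.00 | 600000.00
hole | -530.93 | 88.00 | 40.00 | -46721.77 | -21237.17
Σ | 11469.07 |  |  | 673278.23 | 578762.83
X̄ = 673278.23 / 11469.07 = 58.70 in
Ȳ = 578762.83 / 11469.07 = 50.46 in

X̄ = 58.70 in, Ȳ = 50.46 in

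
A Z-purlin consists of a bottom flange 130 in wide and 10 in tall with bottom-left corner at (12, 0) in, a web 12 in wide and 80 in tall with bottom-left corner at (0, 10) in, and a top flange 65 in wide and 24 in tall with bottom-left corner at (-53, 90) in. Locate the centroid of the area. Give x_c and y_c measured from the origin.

x_c = 19.34 in, y_c = 55.92 in

Part | A | x̄ᵢ | ȳᵢ | A·x̄ᵢ | A·ȳᵢ
bottom flange | 1300.00 | 77.00 | 5.00 | 100100.00 | 6500.00
web | 960.00 | 6.00 | 50.00 | 5760.00 | 48000.00
top flange | 1560.00 | -20.50 | 102.00 | -31980.00 | 159120.00
Σ | 3820.00 |  |  | 73880.00 | 213620.00
x_c = 73880.00 / 3820.00 = 19.34 in
y_c = 213620.00 / 3820.00 = 55.92 in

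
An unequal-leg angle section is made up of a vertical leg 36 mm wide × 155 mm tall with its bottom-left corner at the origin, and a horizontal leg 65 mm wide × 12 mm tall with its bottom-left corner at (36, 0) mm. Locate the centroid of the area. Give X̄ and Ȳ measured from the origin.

vertical leg: A = 36 × 155 = 5580.00, centroid at (18.00, 77.50).
horizontal leg: A = 65 × 12 = 780.00, centroid at (68.50, 6.00).
ΣA = 6360.00 mm², ΣAX̄ = 153870.00 mm³, ΣAȲ = 437130.00 mm³.
X̄ = 153870.00/6360.00 = 24.19 mm; Ȳ = 437130.00/6360.00 = 68.73 mm.

X̄ = 24.19 mm, Ȳ = 68.73 mm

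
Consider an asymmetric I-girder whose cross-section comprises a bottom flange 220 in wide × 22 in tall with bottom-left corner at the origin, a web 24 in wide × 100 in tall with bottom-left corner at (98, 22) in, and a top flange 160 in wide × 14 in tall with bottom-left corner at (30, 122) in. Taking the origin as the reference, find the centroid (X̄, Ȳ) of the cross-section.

bottom flange: A = 220 × 22 = 4840.00, centroid at (110.00, 11.00).
web: A = 24 × 100 = 2400.00, centroid at (110.00, 72.00).
top flange: A = 160 × 14 = 2240.00, centroid at (110.00, 129.00).
ΣA = 9480.00 in², ΣAX̄ = 1042800.00 in³, ΣAȲ = 515000.00 in³.
X̄ = 1042800.00/9480.00 = 110.00 in; Ȳ = 515000.00/9480.00 = 54.32 in.

X̄ = 110.00 in, Ȳ = 54.32 in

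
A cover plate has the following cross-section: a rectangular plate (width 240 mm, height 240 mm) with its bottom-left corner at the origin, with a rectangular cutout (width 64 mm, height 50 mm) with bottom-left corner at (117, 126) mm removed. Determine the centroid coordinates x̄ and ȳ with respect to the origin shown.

plate: A = 240 × 240 = 57600.00, centroid at (120.00, 120.00).
hole: A = −(64 × 50) = -3200.00, centroid at (149.00, 151.00).
ΣA = 54400.00 mm², ΣAx̄ = 6435200.00 mm³, ΣAȳ = 6428800.00 mm³.
x̄ = 6435200.00/54400.00 = 118.29 mm; ȳ = 6428800.00/54400.00 = 118.18 mm.

x̄ = 118.29 mm, ȳ = 118.18 mm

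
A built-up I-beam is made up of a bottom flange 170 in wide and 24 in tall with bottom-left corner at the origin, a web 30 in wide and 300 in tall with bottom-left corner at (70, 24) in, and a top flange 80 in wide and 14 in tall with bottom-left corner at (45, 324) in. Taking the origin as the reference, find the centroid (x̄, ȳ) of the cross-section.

bottom flange: A = 170 × 24 = 4080.00, centroid at (85.00, 12.00).
web: A = 30 × 300 = 9000.00, centroid at (85.00, 174.00).
top flange: A = 80 × 14 = 1120.00, centroid at (85.00, 331.00).
ΣA = 14200.00 in², ΣAx̄ = 1207000.00 in³, ΣAȳ = 1985680.00 in³.
x̄ = 1207000.00/14200.00 = 85.00 in; ȳ = 1985680.00/14200.00 = 139.84 in.

x̄ = 85.00 in, ȳ = 139.84 in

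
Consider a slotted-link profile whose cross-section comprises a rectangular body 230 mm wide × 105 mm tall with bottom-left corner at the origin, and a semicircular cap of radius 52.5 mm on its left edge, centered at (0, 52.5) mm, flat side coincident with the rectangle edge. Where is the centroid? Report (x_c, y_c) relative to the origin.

rectangular body: A = 230 × 105 = 24150.00, centroid at (115.00, 52.50).
semicircular end: A = ½π·52.5² = 4329.51, centroid at (-22.28, 52.50).
ΣA = 28479.51 mm²
ΣAx_c = (24150.00)(115.00) + (4329.51)(-22.28) = 2680781.25 mm³
ΣAy_c = (24150.00)(52.50) + (4329.51)(52.50) = 1495174.14 mm³
x_c = 2680781.25 / 28479.51 = 94.13 mm
y_c = 1495174.14 / 28479.51 = 52.50 mm

x_c = 94.13 mm, y_c = 52.50 mm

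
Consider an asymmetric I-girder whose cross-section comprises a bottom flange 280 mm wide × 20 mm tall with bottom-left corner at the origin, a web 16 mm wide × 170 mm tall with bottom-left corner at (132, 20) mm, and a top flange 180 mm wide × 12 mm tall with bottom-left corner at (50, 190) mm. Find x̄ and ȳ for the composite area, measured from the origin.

bottom flange: A = 280 × 20 = 5600.00, centroid at (140.00, 10.00).
web: A = 16 × 170 = 2720.00, centroid at (140.00, 105.00).
top flange: A = 180 × 12 = 2160.00, centroid at (140.00, 196.00).
ΣA = 10480.00 mm²
ΣAx̄ = (5600.00)(140.00) + (2720.00)(140.00) + (2160.00)(140.00) = 1467200.00 mm³
ΣAȳ = (5600.00)(10.00) + (2720.00)(105.00) + (2160.00)(196.00) = 764960.00 mm³
x̄ = 1467200.00 / 10480.00 = 140.00 mm
ȳ = 764960.00 / 10480.00 = 72.99 mm

x̄ = 140.00 mm, ȳ = 72.99 mm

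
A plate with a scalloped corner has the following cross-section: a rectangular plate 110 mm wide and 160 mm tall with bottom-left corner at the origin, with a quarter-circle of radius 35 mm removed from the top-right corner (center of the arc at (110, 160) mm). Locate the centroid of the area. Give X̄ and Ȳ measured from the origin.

plate: A = 110 × 160 = 17600.00, centroid at (55.00, 80.00).
removed quarter-circle: A = −¼π·35² = -962.11, centroid at (95.15, 145.15).
ΣA = 16637.89 mm², ΣAX̄ = 876459.26 mm³, ΣAȲ = 1268353.63 mm³.
X̄ = 876459.26/16637.89 = 52.68 mm; Ȳ = 1268353.63/16637.89 = 76.23 mm.

X̄ = 52.68 mm, Ȳ = 76.23 mm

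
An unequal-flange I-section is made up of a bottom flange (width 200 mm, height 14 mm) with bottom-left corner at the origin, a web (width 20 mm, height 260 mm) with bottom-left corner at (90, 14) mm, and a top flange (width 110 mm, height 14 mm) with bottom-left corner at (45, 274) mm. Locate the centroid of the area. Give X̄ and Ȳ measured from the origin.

Part | A | x̄ᵢ | ȳᵢ | A·x̄ᵢ | A·ȳᵢ
bottom flange | 2800.00 | 100.00 | 7.00 | 280000.00 | 19600.00
web | 5200.00 | 100.00 | 144.00 | 520000.00 | 748800.00
top flange | 1540.00 | 100.00 | 281.00 | 154000.00 | 432740.00
Σ | 9540.00 |  |  | 954000.00 | 1201140.00
X̄ = 954000.00 / 9540.00 = 100.00 mm
Ȳ = 1201140.00 / 9540.00 = 125.91 mm

X̄ = 100.00 mm, Ȳ = 125.91 mm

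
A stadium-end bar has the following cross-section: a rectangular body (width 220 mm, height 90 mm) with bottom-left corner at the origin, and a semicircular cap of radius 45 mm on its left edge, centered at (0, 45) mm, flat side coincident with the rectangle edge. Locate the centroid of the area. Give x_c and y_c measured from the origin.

Part | A | x̄ᵢ | ȳᵢ | A·x̄ᵢ | A·ȳᵢ
rectangular body | 19800.00 | 110.00 | 45.00 | 2178000.00 | 891000.00
semicircular end | 3180.86 | -19.10 | 45.00 | -60750.00 | 143138.82
Σ | 22980.86 |  |  | 2117250.00 | 1034138.82
x_c = 2117250.00 / 22980.86 = 92.13 mm
y_c = 1034138.82 / 22980.86 = 45.00 mm

x_c = 92.13 mm, y_c = 45.00 mm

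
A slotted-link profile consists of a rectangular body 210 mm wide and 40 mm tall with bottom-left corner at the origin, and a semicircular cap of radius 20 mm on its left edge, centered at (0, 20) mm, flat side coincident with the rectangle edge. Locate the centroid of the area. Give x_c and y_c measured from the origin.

x_c = 97.10 mm, y_c = 20.00 mm

Part | A | x̄ᵢ | ȳᵢ | A·x̄ᵢ | A·ȳᵢ
rectangular body | 8400.00 | 105.00 | 20.00 | 882000.00 | 168000.00
semicircular end | 628.32 | -8.49 | 20.00 | -5333.33 | 12566.37
Σ | 9028.32 |  |  | 876666.67 | 180566.37
x_c = 876666.67 / 9028.32 = 97.10 mm
y_c = 180566.37 / 9028.32 = 20.00 mm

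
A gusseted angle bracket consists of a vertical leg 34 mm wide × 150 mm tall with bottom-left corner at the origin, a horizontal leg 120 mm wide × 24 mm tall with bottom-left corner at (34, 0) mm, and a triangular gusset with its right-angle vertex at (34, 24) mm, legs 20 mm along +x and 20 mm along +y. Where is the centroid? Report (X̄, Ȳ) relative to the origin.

Part | A | x̄ᵢ | ȳᵢ | A·x̄ᵢ | A·ȳᵢ
vertical leg | 5100.00 | 17.00 | 75.00 | 86700.00 | 382500.00
horizontal leg | 2880.00 | 94.00 | 12.00 | 270720.00 | 34560.00
gusset | 200.00 | 40.67 | 30.67 | 8133.33 | 6133.33
Σ | 8180.00 |  |  | 365553.33 | 423193.33
X̄ = 365553.33 / 8180.00 = 44.69 mm
Ȳ = 423193.33 / 8180.00 = 51.74 mm

X̄ = 44.69 mm, Ȳ = 51.74 mm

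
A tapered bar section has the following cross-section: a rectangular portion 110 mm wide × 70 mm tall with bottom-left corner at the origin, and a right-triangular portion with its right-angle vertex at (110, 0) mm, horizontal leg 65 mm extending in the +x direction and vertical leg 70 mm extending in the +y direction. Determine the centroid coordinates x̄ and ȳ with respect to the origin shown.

x̄ = 72.49 mm, ȳ = 32.34 mm

rectangular portion: A = 110 × 70 = 7700.00, centroid at (55.00, 35.00).
triangular portion: A = ½·65·70 = 2275.00, centroid at (131.67, 23.33).
ΣA = 9975.00 mm²
ΣAx̄ = (7700.00)(55.00) + (2275.00)(131.67) = 723041.67 mm³
ΣAȳ = (7700.00)(35.00) + (2275.00)(23.33) = 322583.33 mm³
x̄ = 723041.67 / 9975.00 = 72.49 mm
ȳ = 322583.33 / 9975.00 = 32.34 mm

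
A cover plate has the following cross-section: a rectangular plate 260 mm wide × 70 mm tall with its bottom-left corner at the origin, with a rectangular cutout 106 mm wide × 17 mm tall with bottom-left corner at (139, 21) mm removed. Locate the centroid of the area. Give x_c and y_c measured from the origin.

plate: A = 260 × 70 = 18200.00, centroid at (130.00, 35.00).
hole: A = −(106 × 17) = -1802.00, centroid at (192.00, 29.50).
ΣA = 16398.00 mm², ΣAx_c = 2020016.00 mm³, ΣAy_c = 583841.00 mm³.
x_c = 2020016.00/16398.00 = 123.19 mm; y_c = 583841.00/16398.00 = 35.60 mm.

x_c = 123.19 mm, y_c = 35.60 mm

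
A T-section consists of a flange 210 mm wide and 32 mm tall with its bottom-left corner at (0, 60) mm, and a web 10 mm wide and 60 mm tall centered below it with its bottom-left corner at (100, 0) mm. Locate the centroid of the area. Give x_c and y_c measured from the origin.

x_c = 105.00 mm, y_c = 72.23 mm

web: A = 10 × 60 = 600.00, centroid at (105.00, 30.00).
flange: A = 210 × 32 = 6720.00, centroid at (105.00, 76.00).
ΣA = 7320.00 mm², ΣAx_c = 768600.00 mm³, ΣAy_c = 528720.00 mm³.
x_c = 768600.00/7320.00 = 105.00 mm; y_c = 528720.00/7320.00 = 72.23 mm.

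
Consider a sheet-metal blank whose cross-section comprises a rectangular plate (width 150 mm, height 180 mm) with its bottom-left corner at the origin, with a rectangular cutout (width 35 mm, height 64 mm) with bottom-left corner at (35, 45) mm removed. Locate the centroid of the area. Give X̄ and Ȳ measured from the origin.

plate: A = 150 × 180 = 27000.00, centroid at (75.00, 90.00).
hole: A = −(35 × 64) = -2240.00, centroid at (52.50, 77.00).
ΣA = 24760.00 mm², ΣAX̄ = 1907400.00 mm³, ΣAȲ = 2257520.00 mm³.
X̄ = 1907400.00/24760.00 = 77.04 mm; Ȳ = 2257520.00/24760.00 = 91.18 mm.

X̄ = 77.04 mm, Ȳ = 91.18 mm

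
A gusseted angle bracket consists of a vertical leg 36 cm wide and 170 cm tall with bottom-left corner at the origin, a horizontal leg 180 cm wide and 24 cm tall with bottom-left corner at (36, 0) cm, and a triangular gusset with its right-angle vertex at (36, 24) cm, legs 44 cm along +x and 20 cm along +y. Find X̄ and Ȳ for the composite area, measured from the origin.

Part | A | x̄ᵢ | ȳᵢ | A·x̄ᵢ | A·ȳᵢ
vertical leg | 6120.00 | 18.00 | 85.00 | 110160.00 | 520200.00
horizontal leg | 4320.00 | 126.00 | 12.00 | 544320.00 | 51840.00
gusset | 440.00 | 50.67 | 30.67 | 22293.33 | 13493.33
Σ | 10880.00 |  |  | 676773.33 | 585533.33
X̄ = 676773.33 / 10880.00 = 62.20 cm
Ȳ = 585533.33 / 10880.00 = 53.82 cm

X̄ = 62.20 cm, Ȳ = 53.82 cm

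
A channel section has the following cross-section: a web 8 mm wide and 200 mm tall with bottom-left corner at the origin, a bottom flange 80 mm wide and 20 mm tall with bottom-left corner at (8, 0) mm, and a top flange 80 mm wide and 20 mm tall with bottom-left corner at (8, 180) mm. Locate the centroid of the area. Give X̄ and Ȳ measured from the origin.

web: A = 8 × 200 = 1600.00, centroid at (4.00, 100.00).
bottom flange: A = 80 × 20 = 1600.00, centroid at (48.00, 10.00).
top flange: A = 80 × 20 = 1600.00, centroid at (48.00, 190.00).
ΣA = 4800.00 mm²
ΣAX̄ = (1600.00)(4.00) + (1600.00)(48.00) + (1600.00)(48.00) = 160000.00 mm³
ΣAȲ = (1600.00)(100.00) + (1600.00)(10.00) + (1600.00)(190.00) = 480000.00 mm³
X̄ = 160000.00 / 4800.00 = 33.33 mm
Ȳ = 480000.00 / 4800.00 = 100.00 mm

X̄ = 33.33 mm, Ȳ = 100.00 mm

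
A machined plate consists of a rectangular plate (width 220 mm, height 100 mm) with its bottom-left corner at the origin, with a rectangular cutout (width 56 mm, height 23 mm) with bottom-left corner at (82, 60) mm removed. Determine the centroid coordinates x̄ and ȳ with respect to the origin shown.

plate: A = 220 × 100 = 22000.00, centroid at (110.00, 50.00).
hole: A = −(56 × 23) = -1288.00, centroid at (110.00, 71.50).
ΣA = 20712.00 mm², ΣAx̄ = 2278320.00 mm³, ΣAȳ = 1007908.00 mm³.
x̄ = 2278320.00/20712.00 = 110.00 mm; ȳ = 1007908.00/20712.00 = 48.66 mm.

x̄ = 110.00 mm, ȳ = 48.66 mm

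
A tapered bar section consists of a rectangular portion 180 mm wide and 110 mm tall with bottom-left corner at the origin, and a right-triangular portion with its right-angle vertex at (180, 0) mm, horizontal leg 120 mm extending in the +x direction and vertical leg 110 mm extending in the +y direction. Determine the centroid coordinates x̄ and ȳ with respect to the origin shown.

x̄ = 122.50 mm, ȳ = 50.42 mm

Part | A | x̄ᵢ | ȳᵢ | A·x̄ᵢ | A·ȳᵢ
rectangular portion | 19800.00 | 90.00 | 55.00 | 1782000.00 | 1089000.00
triangular portion | 6600.00 | 220.00 | 36.67 | 1452000.00 | 242000.00
Σ | 26400.00 |  |  | 3234000.00 | 1331000.00
x̄ = 3234000.00 / 26400.00 = 122.50 mm
ȳ = 1331000.00 / 26400.00 = 50.42 mm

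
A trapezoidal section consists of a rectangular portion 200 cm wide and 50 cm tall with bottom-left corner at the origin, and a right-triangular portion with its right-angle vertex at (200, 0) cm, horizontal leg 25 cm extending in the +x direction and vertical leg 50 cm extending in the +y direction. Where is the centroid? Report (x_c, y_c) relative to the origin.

x_c = 106.37 cm, y_c = 24.51 cm

rectangular portion: A = 200 × 50 = 10000.00, centroid at (100.00, 25.00).
triangular portion: A = ½·25·50 = 625.00, centroid at (208.33, 16.67).
ΣA = 10625.00 cm², ΣAx_c = 1130208.33 cm³, ΣAy_c = 260416.67 cm³.
x_c = 1130208.33/10625.00 = 106.37 cm; y_c = 260416.67/10625.00 = 24.51 cm.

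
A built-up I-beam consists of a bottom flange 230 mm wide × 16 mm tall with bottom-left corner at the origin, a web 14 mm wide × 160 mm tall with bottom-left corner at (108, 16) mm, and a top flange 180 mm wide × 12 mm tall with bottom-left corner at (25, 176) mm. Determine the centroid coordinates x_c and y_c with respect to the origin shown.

Part | A | x̄ᵢ | ȳᵢ | A·x̄ᵢ | A·ȳᵢ
bottom flange | 3680.00 | 115.00 | 8.00 | 423200.00 | 29440.00
web | 2240.00 | 115.00 | 96.00 | 257600.00 | 215040.00
top flange | 2160.00 | 115.00 | 182.00 | 248400.00 | 393120.00
Σ | 8080.00 |  |  | 929200.00 | 637600.00
x_c = 929200.00 / 8080.00 = 115.00 mm
y_c = 637600.00 / 8080.00 = 78.91 mm

x_c = 115.00 mm, y_c = 78.91 mm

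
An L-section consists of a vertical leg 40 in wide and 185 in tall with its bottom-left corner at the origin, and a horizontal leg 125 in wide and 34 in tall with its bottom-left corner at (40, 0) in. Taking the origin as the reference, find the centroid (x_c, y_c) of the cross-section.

Part | A | x̄ᵢ | ȳᵢ | A·x̄ᵢ | A·ȳᵢ
vertical leg | 7400.00 | 20.00 | 92.50 | 148000.00 | 684500.00
horizontal leg | 4250.00 | 102.50 | 17.00 | 435625.00 | 72250.00
Σ | 11650.00 |  |  | 583625.00 | 756750.00
x_c = 583625.00 / 11650.00 = 50.10 in
y_c = 756750.00 / 11650.00 = 64.96 in

x_c = 50.10 in, y_c = 64.96 in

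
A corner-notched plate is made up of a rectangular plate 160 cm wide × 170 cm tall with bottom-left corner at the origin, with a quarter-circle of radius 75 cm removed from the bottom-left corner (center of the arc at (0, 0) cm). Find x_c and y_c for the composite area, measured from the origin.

x_c = 89.34 cm, y_c = 95.31 cm

plate: A = 160 × 170 = 27200.00, centroid at (80.00, 85.00).
removed quarter-circle: A = −¼π·75² = -4417.86, centroid at (31.83, 31.83).
ΣA = 22782.14 cm²
ΣAx_c = (27200.00)(80.00) + (-4417.86)(31.83) = 2035375.00 cm³
ΣAy_c = (27200.00)(85.00) + (-4417.86)(31.83) = 2171375.00 cm³
x_c = 2035375.00 / 22782.14 = 89.34 cm
y_c = 2171375.00 / 22782.14 = 95.31 cm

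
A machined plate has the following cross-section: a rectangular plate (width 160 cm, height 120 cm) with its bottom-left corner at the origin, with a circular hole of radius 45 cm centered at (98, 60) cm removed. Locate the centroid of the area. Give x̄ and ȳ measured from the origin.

plate: A = 160 × 120 = 19200.00, centroid at (80.00, 60.00).
hole: A = −π·45² = -6361.73, centroid at (98.00, 60.00).
ΣA = 12838.27 cm², ΣAx̄ = 912550.94 cm³, ΣAȳ = 770296.49 cm³.
x̄ = 912550.94/12838.27 = 71.08 cm; ȳ = 770296.49/12838.27 = 60.00 cm.

x̄ = 71.08 cm, ȳ = 60.00 cm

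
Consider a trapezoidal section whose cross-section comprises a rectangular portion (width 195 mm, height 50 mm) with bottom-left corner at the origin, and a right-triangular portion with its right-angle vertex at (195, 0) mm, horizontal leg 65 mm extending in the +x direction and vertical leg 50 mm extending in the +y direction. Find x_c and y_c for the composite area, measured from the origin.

rectangular portion: A = 195 × 50 = 9750.00, centroid at (97.50, 25.00).
triangular portion: A = ½·65·50 = 1625.00, centroid at (216.67, 16.67).
ΣA = 11375.00 mm², ΣAx_c = 1302708.33 mm³, ΣAy_c = 270833.33 mm³.
x_c = 1302708.33/11375.00 = 114.52 mm; y_c = 270833.33/11375.00 = 23.81 mm.

x_c = 114.52 mm, y_c = 23.81 mm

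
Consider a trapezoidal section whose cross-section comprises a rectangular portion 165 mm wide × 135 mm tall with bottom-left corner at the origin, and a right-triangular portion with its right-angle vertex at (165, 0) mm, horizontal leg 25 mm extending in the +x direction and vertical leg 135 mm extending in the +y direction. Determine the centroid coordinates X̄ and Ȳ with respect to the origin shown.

X̄ = 88.90 mm, Ȳ = 65.92 mm

Part | A | x̄ᵢ | ȳᵢ | A·x̄ᵢ | A·ȳᵢ
rectangular portion | 22275.00 | 82.50 | 67.50 | 1837687.50 | 1503562.50
triangular portion | 1687.50 | 173.33 | 45.00 | 292500.00 | 75937.50
Σ | 23962.50 |  |  | 2130187.50 | 1579500.00
X̄ = 2130187.50 / 23962.50 = 88.90 mm
Ȳ = 1579500.00 / 23962.50 = 65.92 mm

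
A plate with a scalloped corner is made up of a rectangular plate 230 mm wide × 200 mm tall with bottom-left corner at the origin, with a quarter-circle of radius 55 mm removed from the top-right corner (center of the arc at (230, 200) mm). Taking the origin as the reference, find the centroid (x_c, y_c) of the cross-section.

Part | A | x̄ᵢ | ȳᵢ | A·x̄ᵢ | A·ȳᵢ
plate | 46000.00 | 115.00 | 100.00 | 5290000.00 | 4600000.00
removed quarter-circle | -2375.83 | 206.66 | 176.66 | -490982.44 | -419707.56
Σ | 43624.17 |  |  | 4799017.56 | 4180292.44
x_c = 4799017.56 / 43624.17 = 110.01 mm
y_c = 4180292.44 / 43624.17 = 95.83 mm

x_c = 110.01 mm, y_c = 95.83 mm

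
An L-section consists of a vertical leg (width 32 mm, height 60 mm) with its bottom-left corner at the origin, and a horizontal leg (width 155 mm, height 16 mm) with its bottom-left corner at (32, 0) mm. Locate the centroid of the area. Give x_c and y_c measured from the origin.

x_c = 68.70 mm, y_c = 17.60 mm

vertical leg: A = 32 × 60 = 1920.00, centroid at (16.00, 30.00).
horizontal leg: A = 155 × 16 = 2480.00, centroid at (109.50, 8.00).
ΣA = 4400.00 mm²
ΣAx_c = (1920.00)(16.00) + (2480.00)(109.50) = 302280.00 mm³
ΣAy_c = (1920.00)(30.00) + (2480.00)(8.00) = 77440.00 mm³
x_c = 302280.00 / 4400.00 = 68.70 mm
y_c = 77440.00 / 4400.00 = 17.60 mm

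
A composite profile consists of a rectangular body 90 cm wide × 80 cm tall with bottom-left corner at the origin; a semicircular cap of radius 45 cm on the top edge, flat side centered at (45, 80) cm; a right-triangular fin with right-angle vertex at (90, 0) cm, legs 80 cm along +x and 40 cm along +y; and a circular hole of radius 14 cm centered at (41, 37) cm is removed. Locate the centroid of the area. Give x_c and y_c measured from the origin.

rectangular body: A = 90 × 80 = 7200.00, centroid at (45.00, 40.00).
semicircular top: A = ½π·45² = 3180.86, centroid at (45.00, 99.10).
triangular fin: A = ½·80·40 = 1600.00, centroid at (116.67, 13.33).
hole: A = −π·14² = -615.75, centroid at (41.00, 37.00).
ΣA = 11365.11 cm²
ΣAx_c = (7200.00)(45.00) + (3180.86)(45.00) + (1600.00)(116.67) + (-615.75)(41.00) = 628559.64 cm³
ΣAy_c = (7200.00)(40.00) + (3180.86)(99.10) + (1600.00)(13.33) + (-615.75)(37.00) = 601769.51 cm³
x_c = 628559.64 / 11365.11 = 55.31 cm
y_c = 601769.51 / 11365.11 = 52.95 cm

x_c = 55.31 cm, y_c = 52.95 cm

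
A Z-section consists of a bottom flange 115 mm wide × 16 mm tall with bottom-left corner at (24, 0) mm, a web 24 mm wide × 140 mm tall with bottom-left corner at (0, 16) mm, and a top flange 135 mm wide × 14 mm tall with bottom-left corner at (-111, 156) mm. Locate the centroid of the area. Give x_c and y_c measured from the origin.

x_c = 15.24 mm, y_c = 86.28 mm

bottom flange: A = 115 × 16 = 1840.00, centroid at (81.50, 8.00).
web: A = 24 × 140 = 3360.00, centroid at (12.00, 86.00).
top flange: A = 135 × 14 = 1890.00, centroid at (-43.50, 163.00).
ΣA = 7090.00 mm², ΣAx_c = 108065.00 mm³, ΣAy_c = 611750.00 mm³.
x_c = 108065.00/7090.00 = 15.24 mm; y_c = 611750.00/7090.00 = 86.28 mm.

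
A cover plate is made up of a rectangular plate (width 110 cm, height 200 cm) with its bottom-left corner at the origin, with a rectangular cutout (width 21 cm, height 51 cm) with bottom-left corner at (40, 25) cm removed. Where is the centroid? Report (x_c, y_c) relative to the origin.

x_c = 55.23 cm, y_c = 102.53 cm

Part | A | x̄ᵢ | ȳᵢ | A·x̄ᵢ | A·ȳᵢ
plate | 22000.00 | 55.00 | 100.00 | 1210000.00 | 2200000.00
hole | -1071.00 | 50.50 | 50.50 | -54085.50 | -54085.50
Σ | 20929.00 |  |  | 1155914.50 | 2145914.50
x_c = 1155914.50 / 20929.00 = 55.23 cm
y_c = 2145914.50 / 20929.00 = 102.53 cm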